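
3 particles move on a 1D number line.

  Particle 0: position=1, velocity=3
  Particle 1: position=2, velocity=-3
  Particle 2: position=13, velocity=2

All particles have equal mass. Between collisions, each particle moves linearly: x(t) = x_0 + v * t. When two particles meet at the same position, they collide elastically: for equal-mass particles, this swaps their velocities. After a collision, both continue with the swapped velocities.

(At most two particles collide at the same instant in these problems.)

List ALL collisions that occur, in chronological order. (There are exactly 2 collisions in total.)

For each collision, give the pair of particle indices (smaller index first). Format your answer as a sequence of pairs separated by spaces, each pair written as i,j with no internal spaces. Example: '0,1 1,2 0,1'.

Collision at t=1/6: particles 0 and 1 swap velocities; positions: p0=3/2 p1=3/2 p2=40/3; velocities now: v0=-3 v1=3 v2=2
Collision at t=12: particles 1 and 2 swap velocities; positions: p0=-34 p1=37 p2=37; velocities now: v0=-3 v1=2 v2=3

Answer: 0,1 1,2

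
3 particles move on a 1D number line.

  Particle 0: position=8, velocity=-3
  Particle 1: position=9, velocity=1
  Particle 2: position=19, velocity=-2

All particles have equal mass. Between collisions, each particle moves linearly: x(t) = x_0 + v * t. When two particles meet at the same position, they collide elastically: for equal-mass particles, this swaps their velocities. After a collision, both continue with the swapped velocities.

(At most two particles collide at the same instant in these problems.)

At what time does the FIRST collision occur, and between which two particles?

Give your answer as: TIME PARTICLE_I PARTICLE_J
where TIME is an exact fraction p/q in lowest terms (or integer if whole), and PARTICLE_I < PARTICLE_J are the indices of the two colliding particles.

Pair (0,1): pos 8,9 vel -3,1 -> not approaching (rel speed -4 <= 0)
Pair (1,2): pos 9,19 vel 1,-2 -> gap=10, closing at 3/unit, collide at t=10/3
Earliest collision: t=10/3 between 1 and 2

Answer: 10/3 1 2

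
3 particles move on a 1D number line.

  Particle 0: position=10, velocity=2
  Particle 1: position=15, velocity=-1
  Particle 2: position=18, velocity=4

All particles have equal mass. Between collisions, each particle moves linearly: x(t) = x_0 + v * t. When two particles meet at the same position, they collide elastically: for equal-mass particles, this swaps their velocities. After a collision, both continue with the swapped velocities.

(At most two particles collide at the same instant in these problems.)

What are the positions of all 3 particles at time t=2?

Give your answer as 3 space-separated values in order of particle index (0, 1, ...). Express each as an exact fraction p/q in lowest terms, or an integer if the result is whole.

Answer: 13 14 26

Derivation:
Collision at t=5/3: particles 0 and 1 swap velocities; positions: p0=40/3 p1=40/3 p2=74/3; velocities now: v0=-1 v1=2 v2=4
Advance to t=2 (no further collisions before then); velocities: v0=-1 v1=2 v2=4; positions = 13 14 26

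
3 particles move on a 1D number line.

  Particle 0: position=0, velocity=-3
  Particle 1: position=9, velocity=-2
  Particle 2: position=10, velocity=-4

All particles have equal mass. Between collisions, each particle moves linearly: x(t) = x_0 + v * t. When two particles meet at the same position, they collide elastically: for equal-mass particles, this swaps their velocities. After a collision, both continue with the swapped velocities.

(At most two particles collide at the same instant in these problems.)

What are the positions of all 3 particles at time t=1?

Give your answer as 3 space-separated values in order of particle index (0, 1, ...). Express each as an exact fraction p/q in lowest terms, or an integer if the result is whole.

Collision at t=1/2: particles 1 and 2 swap velocities; positions: p0=-3/2 p1=8 p2=8; velocities now: v0=-3 v1=-4 v2=-2
Advance to t=1 (no further collisions before then); velocities: v0=-3 v1=-4 v2=-2; positions = -3 6 7

Answer: -3 6 7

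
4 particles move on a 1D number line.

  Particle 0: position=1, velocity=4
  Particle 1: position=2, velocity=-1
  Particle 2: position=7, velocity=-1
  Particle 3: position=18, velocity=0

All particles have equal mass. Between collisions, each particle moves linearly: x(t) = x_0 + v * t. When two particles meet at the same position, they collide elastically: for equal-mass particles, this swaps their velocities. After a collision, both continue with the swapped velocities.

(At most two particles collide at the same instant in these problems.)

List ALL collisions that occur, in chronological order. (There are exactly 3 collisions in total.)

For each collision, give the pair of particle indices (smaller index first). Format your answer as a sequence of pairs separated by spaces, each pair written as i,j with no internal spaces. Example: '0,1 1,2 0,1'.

Collision at t=1/5: particles 0 and 1 swap velocities; positions: p0=9/5 p1=9/5 p2=34/5 p3=18; velocities now: v0=-1 v1=4 v2=-1 v3=0
Collision at t=6/5: particles 1 and 2 swap velocities; positions: p0=4/5 p1=29/5 p2=29/5 p3=18; velocities now: v0=-1 v1=-1 v2=4 v3=0
Collision at t=17/4: particles 2 and 3 swap velocities; positions: p0=-9/4 p1=11/4 p2=18 p3=18; velocities now: v0=-1 v1=-1 v2=0 v3=4

Answer: 0,1 1,2 2,3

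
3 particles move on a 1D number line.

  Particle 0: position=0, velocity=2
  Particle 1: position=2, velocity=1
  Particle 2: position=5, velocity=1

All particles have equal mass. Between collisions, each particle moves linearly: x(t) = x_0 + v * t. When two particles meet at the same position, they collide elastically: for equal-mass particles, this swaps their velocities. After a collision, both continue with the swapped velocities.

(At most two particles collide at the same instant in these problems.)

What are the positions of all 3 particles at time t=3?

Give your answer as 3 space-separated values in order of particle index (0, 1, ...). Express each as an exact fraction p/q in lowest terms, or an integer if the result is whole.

Collision at t=2: particles 0 and 1 swap velocities; positions: p0=4 p1=4 p2=7; velocities now: v0=1 v1=2 v2=1
Advance to t=3 (no further collisions before then); velocities: v0=1 v1=2 v2=1; positions = 5 6 8

Answer: 5 6 8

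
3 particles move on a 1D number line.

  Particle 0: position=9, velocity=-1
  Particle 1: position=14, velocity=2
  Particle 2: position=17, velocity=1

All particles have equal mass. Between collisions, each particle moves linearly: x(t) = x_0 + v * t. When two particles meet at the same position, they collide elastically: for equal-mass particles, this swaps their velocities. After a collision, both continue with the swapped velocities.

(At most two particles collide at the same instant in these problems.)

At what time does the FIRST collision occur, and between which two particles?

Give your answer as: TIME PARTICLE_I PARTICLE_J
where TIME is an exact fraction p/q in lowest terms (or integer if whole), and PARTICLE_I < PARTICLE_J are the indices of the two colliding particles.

Answer: 3 1 2

Derivation:
Pair (0,1): pos 9,14 vel -1,2 -> not approaching (rel speed -3 <= 0)
Pair (1,2): pos 14,17 vel 2,1 -> gap=3, closing at 1/unit, collide at t=3
Earliest collision: t=3 between 1 and 2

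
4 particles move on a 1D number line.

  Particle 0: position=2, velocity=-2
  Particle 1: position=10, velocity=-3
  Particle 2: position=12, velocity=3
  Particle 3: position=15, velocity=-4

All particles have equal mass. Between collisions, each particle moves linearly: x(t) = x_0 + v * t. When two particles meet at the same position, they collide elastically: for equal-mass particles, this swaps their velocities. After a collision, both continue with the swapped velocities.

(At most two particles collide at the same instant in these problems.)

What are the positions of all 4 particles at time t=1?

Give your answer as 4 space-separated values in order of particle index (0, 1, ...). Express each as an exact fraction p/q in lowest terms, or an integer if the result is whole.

Collision at t=3/7: particles 2 and 3 swap velocities; positions: p0=8/7 p1=61/7 p2=93/7 p3=93/7; velocities now: v0=-2 v1=-3 v2=-4 v3=3
Advance to t=1 (no further collisions before then); velocities: v0=-2 v1=-3 v2=-4 v3=3; positions = 0 7 11 15

Answer: 0 7 11 15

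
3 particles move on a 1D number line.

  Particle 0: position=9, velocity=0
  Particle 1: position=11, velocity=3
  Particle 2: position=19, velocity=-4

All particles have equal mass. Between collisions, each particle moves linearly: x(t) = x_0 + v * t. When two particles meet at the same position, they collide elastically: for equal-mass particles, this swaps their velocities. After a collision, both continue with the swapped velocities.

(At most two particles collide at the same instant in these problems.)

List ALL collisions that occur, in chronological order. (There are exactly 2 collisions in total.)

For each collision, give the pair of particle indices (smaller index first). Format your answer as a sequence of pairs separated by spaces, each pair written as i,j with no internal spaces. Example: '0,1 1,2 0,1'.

Answer: 1,2 0,1

Derivation:
Collision at t=8/7: particles 1 and 2 swap velocities; positions: p0=9 p1=101/7 p2=101/7; velocities now: v0=0 v1=-4 v2=3
Collision at t=5/2: particles 0 and 1 swap velocities; positions: p0=9 p1=9 p2=37/2; velocities now: v0=-4 v1=0 v2=3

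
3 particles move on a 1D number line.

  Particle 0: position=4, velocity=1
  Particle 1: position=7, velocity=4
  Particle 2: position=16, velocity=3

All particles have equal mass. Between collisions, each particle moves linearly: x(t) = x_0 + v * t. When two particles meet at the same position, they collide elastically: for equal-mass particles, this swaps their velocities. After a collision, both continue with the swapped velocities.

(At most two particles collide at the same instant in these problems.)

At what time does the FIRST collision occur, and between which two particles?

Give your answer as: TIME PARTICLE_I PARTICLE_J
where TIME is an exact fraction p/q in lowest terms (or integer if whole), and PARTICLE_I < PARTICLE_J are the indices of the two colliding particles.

Pair (0,1): pos 4,7 vel 1,4 -> not approaching (rel speed -3 <= 0)
Pair (1,2): pos 7,16 vel 4,3 -> gap=9, closing at 1/unit, collide at t=9
Earliest collision: t=9 between 1 and 2

Answer: 9 1 2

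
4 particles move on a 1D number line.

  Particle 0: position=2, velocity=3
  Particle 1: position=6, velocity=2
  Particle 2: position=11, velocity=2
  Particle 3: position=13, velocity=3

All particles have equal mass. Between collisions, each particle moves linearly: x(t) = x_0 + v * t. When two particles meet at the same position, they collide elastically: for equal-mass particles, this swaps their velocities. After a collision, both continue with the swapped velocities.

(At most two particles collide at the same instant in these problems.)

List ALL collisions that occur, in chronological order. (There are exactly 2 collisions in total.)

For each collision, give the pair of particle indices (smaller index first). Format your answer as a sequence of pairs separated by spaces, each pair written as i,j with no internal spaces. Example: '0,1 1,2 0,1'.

Answer: 0,1 1,2

Derivation:
Collision at t=4: particles 0 and 1 swap velocities; positions: p0=14 p1=14 p2=19 p3=25; velocities now: v0=2 v1=3 v2=2 v3=3
Collision at t=9: particles 1 and 2 swap velocities; positions: p0=24 p1=29 p2=29 p3=40; velocities now: v0=2 v1=2 v2=3 v3=3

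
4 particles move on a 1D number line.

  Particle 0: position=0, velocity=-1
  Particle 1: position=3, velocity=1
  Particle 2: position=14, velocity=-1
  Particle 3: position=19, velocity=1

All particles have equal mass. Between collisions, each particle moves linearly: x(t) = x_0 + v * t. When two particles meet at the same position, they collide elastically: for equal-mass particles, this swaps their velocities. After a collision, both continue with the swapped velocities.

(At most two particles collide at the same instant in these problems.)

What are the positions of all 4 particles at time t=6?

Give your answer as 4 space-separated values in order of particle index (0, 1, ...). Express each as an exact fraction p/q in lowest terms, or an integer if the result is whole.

Collision at t=11/2: particles 1 and 2 swap velocities; positions: p0=-11/2 p1=17/2 p2=17/2 p3=49/2; velocities now: v0=-1 v1=-1 v2=1 v3=1
Advance to t=6 (no further collisions before then); velocities: v0=-1 v1=-1 v2=1 v3=1; positions = -6 8 9 25

Answer: -6 8 9 25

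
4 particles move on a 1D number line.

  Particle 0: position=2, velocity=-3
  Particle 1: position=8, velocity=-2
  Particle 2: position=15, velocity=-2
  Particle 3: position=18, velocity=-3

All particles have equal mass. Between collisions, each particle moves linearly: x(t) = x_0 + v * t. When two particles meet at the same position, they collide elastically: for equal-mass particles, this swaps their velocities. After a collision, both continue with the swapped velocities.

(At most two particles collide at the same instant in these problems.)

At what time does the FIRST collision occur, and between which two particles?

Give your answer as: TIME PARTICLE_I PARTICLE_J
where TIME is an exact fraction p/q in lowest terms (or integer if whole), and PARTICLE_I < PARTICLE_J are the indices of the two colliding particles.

Pair (0,1): pos 2,8 vel -3,-2 -> not approaching (rel speed -1 <= 0)
Pair (1,2): pos 8,15 vel -2,-2 -> not approaching (rel speed 0 <= 0)
Pair (2,3): pos 15,18 vel -2,-3 -> gap=3, closing at 1/unit, collide at t=3
Earliest collision: t=3 between 2 and 3

Answer: 3 2 3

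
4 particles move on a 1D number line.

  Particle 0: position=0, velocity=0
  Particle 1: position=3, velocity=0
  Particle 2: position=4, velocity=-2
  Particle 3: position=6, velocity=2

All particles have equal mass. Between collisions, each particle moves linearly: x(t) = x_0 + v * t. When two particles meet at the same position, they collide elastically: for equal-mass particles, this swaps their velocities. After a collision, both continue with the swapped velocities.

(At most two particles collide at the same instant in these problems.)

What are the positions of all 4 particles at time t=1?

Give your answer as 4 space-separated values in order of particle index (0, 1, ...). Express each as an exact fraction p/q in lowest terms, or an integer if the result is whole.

Answer: 0 2 3 8

Derivation:
Collision at t=1/2: particles 1 and 2 swap velocities; positions: p0=0 p1=3 p2=3 p3=7; velocities now: v0=0 v1=-2 v2=0 v3=2
Advance to t=1 (no further collisions before then); velocities: v0=0 v1=-2 v2=0 v3=2; positions = 0 2 3 8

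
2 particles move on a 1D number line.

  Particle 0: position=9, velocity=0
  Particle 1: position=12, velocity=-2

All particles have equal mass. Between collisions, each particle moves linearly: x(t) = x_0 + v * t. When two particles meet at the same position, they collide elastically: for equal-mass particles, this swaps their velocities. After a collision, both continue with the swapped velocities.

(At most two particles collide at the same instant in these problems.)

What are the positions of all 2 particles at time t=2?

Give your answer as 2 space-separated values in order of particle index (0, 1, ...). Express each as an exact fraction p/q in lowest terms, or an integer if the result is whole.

Collision at t=3/2: particles 0 and 1 swap velocities; positions: p0=9 p1=9; velocities now: v0=-2 v1=0
Advance to t=2 (no further collisions before then); velocities: v0=-2 v1=0; positions = 8 9

Answer: 8 9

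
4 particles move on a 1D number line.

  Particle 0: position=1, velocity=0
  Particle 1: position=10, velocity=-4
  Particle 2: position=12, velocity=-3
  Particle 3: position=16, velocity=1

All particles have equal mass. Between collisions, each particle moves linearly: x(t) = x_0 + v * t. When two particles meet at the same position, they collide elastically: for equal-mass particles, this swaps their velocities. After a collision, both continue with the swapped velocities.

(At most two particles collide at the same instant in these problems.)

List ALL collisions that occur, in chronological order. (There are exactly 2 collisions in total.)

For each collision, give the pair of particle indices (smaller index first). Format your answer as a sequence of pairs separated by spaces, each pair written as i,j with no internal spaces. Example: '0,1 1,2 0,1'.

Collision at t=9/4: particles 0 and 1 swap velocities; positions: p0=1 p1=1 p2=21/4 p3=73/4; velocities now: v0=-4 v1=0 v2=-3 v3=1
Collision at t=11/3: particles 1 and 2 swap velocities; positions: p0=-14/3 p1=1 p2=1 p3=59/3; velocities now: v0=-4 v1=-3 v2=0 v3=1

Answer: 0,1 1,2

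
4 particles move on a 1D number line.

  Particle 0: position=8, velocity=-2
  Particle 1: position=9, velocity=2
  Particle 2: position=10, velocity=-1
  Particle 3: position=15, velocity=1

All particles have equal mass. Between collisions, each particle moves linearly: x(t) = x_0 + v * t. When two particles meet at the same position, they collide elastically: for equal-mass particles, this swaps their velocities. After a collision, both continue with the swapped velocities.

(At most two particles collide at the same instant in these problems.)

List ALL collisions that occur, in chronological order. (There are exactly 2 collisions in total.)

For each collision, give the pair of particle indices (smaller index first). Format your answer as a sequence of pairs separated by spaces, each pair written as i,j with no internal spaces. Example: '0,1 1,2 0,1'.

Collision at t=1/3: particles 1 and 2 swap velocities; positions: p0=22/3 p1=29/3 p2=29/3 p3=46/3; velocities now: v0=-2 v1=-1 v2=2 v3=1
Collision at t=6: particles 2 and 3 swap velocities; positions: p0=-4 p1=4 p2=21 p3=21; velocities now: v0=-2 v1=-1 v2=1 v3=2

Answer: 1,2 2,3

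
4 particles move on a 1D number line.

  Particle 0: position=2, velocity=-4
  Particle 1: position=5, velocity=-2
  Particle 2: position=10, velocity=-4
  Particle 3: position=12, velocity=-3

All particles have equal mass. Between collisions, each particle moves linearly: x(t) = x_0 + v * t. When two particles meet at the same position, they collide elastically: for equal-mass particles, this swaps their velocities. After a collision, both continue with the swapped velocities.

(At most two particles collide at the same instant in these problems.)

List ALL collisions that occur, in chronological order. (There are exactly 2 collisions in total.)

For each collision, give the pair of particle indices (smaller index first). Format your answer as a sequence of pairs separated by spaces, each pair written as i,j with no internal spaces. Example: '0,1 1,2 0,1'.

Answer: 1,2 2,3

Derivation:
Collision at t=5/2: particles 1 and 2 swap velocities; positions: p0=-8 p1=0 p2=0 p3=9/2; velocities now: v0=-4 v1=-4 v2=-2 v3=-3
Collision at t=7: particles 2 and 3 swap velocities; positions: p0=-26 p1=-18 p2=-9 p3=-9; velocities now: v0=-4 v1=-4 v2=-3 v3=-2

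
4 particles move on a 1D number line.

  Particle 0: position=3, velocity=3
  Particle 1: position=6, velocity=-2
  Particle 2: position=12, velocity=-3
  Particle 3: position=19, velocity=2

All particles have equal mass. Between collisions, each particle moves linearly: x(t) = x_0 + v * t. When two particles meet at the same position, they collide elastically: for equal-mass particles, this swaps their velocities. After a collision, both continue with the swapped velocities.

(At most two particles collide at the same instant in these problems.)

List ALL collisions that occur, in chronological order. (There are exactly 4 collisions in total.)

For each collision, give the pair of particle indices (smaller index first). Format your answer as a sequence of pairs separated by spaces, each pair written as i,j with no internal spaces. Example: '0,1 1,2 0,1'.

Collision at t=3/5: particles 0 and 1 swap velocities; positions: p0=24/5 p1=24/5 p2=51/5 p3=101/5; velocities now: v0=-2 v1=3 v2=-3 v3=2
Collision at t=3/2: particles 1 and 2 swap velocities; positions: p0=3 p1=15/2 p2=15/2 p3=22; velocities now: v0=-2 v1=-3 v2=3 v3=2
Collision at t=6: particles 0 and 1 swap velocities; positions: p0=-6 p1=-6 p2=21 p3=31; velocities now: v0=-3 v1=-2 v2=3 v3=2
Collision at t=16: particles 2 and 3 swap velocities; positions: p0=-36 p1=-26 p2=51 p3=51; velocities now: v0=-3 v1=-2 v2=2 v3=3

Answer: 0,1 1,2 0,1 2,3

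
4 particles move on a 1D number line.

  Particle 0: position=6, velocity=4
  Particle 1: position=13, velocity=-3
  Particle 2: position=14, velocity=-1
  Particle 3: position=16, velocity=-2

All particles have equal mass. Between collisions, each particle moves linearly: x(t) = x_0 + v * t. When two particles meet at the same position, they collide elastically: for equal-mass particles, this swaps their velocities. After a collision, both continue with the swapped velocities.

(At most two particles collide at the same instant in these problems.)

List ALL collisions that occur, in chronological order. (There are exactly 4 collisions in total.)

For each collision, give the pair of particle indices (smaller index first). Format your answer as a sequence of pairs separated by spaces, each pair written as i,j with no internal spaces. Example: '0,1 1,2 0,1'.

Collision at t=1: particles 0 and 1 swap velocities; positions: p0=10 p1=10 p2=13 p3=14; velocities now: v0=-3 v1=4 v2=-1 v3=-2
Collision at t=8/5: particles 1 and 2 swap velocities; positions: p0=41/5 p1=62/5 p2=62/5 p3=64/5; velocities now: v0=-3 v1=-1 v2=4 v3=-2
Collision at t=5/3: particles 2 and 3 swap velocities; positions: p0=8 p1=37/3 p2=38/3 p3=38/3; velocities now: v0=-3 v1=-1 v2=-2 v3=4
Collision at t=2: particles 1 and 2 swap velocities; positions: p0=7 p1=12 p2=12 p3=14; velocities now: v0=-3 v1=-2 v2=-1 v3=4

Answer: 0,1 1,2 2,3 1,2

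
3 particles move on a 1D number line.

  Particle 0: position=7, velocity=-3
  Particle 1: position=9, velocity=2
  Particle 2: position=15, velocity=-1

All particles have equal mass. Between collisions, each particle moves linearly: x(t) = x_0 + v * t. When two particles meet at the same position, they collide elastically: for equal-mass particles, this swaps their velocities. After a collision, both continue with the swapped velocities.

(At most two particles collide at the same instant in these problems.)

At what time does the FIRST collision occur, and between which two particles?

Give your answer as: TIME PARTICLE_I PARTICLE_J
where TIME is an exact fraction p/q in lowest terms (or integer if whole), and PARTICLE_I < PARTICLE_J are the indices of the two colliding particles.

Pair (0,1): pos 7,9 vel -3,2 -> not approaching (rel speed -5 <= 0)
Pair (1,2): pos 9,15 vel 2,-1 -> gap=6, closing at 3/unit, collide at t=2
Earliest collision: t=2 between 1 and 2

Answer: 2 1 2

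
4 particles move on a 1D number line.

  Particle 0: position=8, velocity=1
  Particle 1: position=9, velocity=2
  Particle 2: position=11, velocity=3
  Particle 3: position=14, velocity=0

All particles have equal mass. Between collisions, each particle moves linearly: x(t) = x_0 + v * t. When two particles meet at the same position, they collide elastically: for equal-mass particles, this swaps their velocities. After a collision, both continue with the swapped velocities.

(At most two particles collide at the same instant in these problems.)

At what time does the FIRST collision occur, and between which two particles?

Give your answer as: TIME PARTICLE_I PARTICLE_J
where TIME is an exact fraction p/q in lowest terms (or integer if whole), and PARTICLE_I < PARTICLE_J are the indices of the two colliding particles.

Pair (0,1): pos 8,9 vel 1,2 -> not approaching (rel speed -1 <= 0)
Pair (1,2): pos 9,11 vel 2,3 -> not approaching (rel speed -1 <= 0)
Pair (2,3): pos 11,14 vel 3,0 -> gap=3, closing at 3/unit, collide at t=1
Earliest collision: t=1 between 2 and 3

Answer: 1 2 3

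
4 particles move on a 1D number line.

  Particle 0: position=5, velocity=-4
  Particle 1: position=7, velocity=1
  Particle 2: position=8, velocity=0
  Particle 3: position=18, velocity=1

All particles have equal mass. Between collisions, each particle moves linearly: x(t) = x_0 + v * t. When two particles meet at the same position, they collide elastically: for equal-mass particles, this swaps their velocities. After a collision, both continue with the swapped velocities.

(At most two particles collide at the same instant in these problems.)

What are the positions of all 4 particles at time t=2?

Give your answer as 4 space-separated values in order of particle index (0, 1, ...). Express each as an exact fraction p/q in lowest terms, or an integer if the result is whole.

Answer: -3 8 9 20

Derivation:
Collision at t=1: particles 1 and 2 swap velocities; positions: p0=1 p1=8 p2=8 p3=19; velocities now: v0=-4 v1=0 v2=1 v3=1
Advance to t=2 (no further collisions before then); velocities: v0=-4 v1=0 v2=1 v3=1; positions = -3 8 9 20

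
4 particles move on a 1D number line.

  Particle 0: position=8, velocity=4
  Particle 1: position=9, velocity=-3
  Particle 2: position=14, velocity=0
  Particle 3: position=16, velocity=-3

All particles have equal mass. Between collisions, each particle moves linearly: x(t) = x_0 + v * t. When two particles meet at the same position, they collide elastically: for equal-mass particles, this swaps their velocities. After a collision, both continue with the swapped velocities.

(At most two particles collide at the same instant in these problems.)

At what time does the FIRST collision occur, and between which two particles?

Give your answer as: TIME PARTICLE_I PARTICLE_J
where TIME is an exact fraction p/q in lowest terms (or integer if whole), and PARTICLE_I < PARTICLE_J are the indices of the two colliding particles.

Pair (0,1): pos 8,9 vel 4,-3 -> gap=1, closing at 7/unit, collide at t=1/7
Pair (1,2): pos 9,14 vel -3,0 -> not approaching (rel speed -3 <= 0)
Pair (2,3): pos 14,16 vel 0,-3 -> gap=2, closing at 3/unit, collide at t=2/3
Earliest collision: t=1/7 between 0 and 1

Answer: 1/7 0 1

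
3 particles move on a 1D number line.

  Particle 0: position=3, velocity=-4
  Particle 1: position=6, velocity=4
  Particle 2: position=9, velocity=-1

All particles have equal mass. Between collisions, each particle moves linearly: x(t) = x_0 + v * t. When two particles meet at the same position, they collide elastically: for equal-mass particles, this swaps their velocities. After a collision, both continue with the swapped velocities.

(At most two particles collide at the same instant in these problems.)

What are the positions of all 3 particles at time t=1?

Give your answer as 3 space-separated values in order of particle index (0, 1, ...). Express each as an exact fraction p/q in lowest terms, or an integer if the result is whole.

Answer: -1 8 10

Derivation:
Collision at t=3/5: particles 1 and 2 swap velocities; positions: p0=3/5 p1=42/5 p2=42/5; velocities now: v0=-4 v1=-1 v2=4
Advance to t=1 (no further collisions before then); velocities: v0=-4 v1=-1 v2=4; positions = -1 8 10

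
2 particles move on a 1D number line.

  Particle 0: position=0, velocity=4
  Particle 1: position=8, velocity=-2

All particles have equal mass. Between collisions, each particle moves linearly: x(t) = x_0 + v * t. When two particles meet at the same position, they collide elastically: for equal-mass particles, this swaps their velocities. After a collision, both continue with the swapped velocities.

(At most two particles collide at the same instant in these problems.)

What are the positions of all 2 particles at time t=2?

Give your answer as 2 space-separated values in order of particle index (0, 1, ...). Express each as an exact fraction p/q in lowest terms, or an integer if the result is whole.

Answer: 4 8

Derivation:
Collision at t=4/3: particles 0 and 1 swap velocities; positions: p0=16/3 p1=16/3; velocities now: v0=-2 v1=4
Advance to t=2 (no further collisions before then); velocities: v0=-2 v1=4; positions = 4 8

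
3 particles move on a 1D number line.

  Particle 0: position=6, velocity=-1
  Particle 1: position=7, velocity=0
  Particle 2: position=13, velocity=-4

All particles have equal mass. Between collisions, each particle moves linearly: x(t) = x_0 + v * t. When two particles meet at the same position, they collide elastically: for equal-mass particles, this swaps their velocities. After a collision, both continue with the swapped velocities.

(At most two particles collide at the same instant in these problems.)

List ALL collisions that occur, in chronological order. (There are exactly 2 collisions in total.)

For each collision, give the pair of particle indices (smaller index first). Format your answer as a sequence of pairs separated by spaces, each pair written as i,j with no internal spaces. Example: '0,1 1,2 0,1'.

Collision at t=3/2: particles 1 and 2 swap velocities; positions: p0=9/2 p1=7 p2=7; velocities now: v0=-1 v1=-4 v2=0
Collision at t=7/3: particles 0 and 1 swap velocities; positions: p0=11/3 p1=11/3 p2=7; velocities now: v0=-4 v1=-1 v2=0

Answer: 1,2 0,1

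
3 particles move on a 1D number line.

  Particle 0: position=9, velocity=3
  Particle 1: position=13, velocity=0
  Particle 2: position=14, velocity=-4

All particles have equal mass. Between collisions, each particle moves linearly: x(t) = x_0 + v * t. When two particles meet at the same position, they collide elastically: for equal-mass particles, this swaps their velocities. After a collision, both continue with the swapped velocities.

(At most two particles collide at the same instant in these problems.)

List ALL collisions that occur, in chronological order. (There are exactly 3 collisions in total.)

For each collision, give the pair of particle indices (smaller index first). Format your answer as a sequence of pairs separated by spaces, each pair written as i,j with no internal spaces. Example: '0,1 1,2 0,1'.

Answer: 1,2 0,1 1,2

Derivation:
Collision at t=1/4: particles 1 and 2 swap velocities; positions: p0=39/4 p1=13 p2=13; velocities now: v0=3 v1=-4 v2=0
Collision at t=5/7: particles 0 and 1 swap velocities; positions: p0=78/7 p1=78/7 p2=13; velocities now: v0=-4 v1=3 v2=0
Collision at t=4/3: particles 1 and 2 swap velocities; positions: p0=26/3 p1=13 p2=13; velocities now: v0=-4 v1=0 v2=3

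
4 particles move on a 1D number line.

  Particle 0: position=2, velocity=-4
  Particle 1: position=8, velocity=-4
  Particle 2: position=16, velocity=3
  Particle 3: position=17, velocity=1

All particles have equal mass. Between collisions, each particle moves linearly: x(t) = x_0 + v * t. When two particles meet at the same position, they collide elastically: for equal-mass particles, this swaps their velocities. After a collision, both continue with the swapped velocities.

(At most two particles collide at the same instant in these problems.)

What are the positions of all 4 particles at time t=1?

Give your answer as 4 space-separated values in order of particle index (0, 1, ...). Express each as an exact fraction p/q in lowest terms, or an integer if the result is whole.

Collision at t=1/2: particles 2 and 3 swap velocities; positions: p0=0 p1=6 p2=35/2 p3=35/2; velocities now: v0=-4 v1=-4 v2=1 v3=3
Advance to t=1 (no further collisions before then); velocities: v0=-4 v1=-4 v2=1 v3=3; positions = -2 4 18 19

Answer: -2 4 18 19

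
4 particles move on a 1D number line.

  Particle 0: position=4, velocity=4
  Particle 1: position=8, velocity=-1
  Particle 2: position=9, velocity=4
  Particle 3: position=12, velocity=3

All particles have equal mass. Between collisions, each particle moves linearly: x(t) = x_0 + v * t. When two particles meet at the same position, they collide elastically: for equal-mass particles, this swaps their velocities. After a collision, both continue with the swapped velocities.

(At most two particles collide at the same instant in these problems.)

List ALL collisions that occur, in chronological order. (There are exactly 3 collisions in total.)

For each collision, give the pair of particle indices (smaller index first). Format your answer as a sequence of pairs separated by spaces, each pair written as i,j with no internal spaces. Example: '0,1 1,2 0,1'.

Collision at t=4/5: particles 0 and 1 swap velocities; positions: p0=36/5 p1=36/5 p2=61/5 p3=72/5; velocities now: v0=-1 v1=4 v2=4 v3=3
Collision at t=3: particles 2 and 3 swap velocities; positions: p0=5 p1=16 p2=21 p3=21; velocities now: v0=-1 v1=4 v2=3 v3=4
Collision at t=8: particles 1 and 2 swap velocities; positions: p0=0 p1=36 p2=36 p3=41; velocities now: v0=-1 v1=3 v2=4 v3=4

Answer: 0,1 2,3 1,2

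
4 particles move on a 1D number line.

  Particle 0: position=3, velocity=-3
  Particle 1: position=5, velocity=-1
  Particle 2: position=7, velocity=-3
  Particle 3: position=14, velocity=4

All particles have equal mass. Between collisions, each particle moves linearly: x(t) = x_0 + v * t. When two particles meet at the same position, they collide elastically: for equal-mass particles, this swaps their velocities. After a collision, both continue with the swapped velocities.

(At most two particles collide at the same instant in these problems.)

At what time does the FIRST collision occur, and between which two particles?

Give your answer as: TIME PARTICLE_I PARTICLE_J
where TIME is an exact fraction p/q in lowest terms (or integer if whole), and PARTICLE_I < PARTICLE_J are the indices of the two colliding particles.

Answer: 1 1 2

Derivation:
Pair (0,1): pos 3,5 vel -3,-1 -> not approaching (rel speed -2 <= 0)
Pair (1,2): pos 5,7 vel -1,-3 -> gap=2, closing at 2/unit, collide at t=1
Pair (2,3): pos 7,14 vel -3,4 -> not approaching (rel speed -7 <= 0)
Earliest collision: t=1 between 1 and 2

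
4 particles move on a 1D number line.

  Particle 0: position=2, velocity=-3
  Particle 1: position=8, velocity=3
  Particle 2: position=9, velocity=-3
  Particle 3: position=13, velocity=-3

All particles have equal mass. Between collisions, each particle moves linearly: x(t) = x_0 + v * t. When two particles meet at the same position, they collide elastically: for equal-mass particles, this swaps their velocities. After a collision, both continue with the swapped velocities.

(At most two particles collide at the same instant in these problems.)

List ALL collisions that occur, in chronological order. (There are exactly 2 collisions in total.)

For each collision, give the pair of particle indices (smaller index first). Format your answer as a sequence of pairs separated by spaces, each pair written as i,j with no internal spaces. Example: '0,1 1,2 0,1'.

Collision at t=1/6: particles 1 and 2 swap velocities; positions: p0=3/2 p1=17/2 p2=17/2 p3=25/2; velocities now: v0=-3 v1=-3 v2=3 v3=-3
Collision at t=5/6: particles 2 and 3 swap velocities; positions: p0=-1/2 p1=13/2 p2=21/2 p3=21/2; velocities now: v0=-3 v1=-3 v2=-3 v3=3

Answer: 1,2 2,3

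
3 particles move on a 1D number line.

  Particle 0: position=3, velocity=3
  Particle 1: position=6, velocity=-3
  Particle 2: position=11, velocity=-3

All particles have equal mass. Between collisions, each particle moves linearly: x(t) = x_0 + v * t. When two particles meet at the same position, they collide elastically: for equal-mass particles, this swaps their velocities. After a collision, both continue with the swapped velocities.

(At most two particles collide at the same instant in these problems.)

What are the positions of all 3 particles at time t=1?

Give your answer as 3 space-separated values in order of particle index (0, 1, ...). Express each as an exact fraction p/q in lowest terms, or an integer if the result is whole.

Collision at t=1/2: particles 0 and 1 swap velocities; positions: p0=9/2 p1=9/2 p2=19/2; velocities now: v0=-3 v1=3 v2=-3
Advance to t=1 (no further collisions before then); velocities: v0=-3 v1=3 v2=-3; positions = 3 6 8

Answer: 3 6 8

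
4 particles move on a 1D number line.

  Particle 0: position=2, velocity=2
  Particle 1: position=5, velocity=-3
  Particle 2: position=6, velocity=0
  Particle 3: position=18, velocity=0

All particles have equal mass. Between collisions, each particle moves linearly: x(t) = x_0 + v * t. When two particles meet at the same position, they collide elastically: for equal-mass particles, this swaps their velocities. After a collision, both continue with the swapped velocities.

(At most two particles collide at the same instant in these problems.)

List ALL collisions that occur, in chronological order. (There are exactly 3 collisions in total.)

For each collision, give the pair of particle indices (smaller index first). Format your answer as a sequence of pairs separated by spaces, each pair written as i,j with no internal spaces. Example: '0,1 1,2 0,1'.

Answer: 0,1 1,2 2,3

Derivation:
Collision at t=3/5: particles 0 and 1 swap velocities; positions: p0=16/5 p1=16/5 p2=6 p3=18; velocities now: v0=-3 v1=2 v2=0 v3=0
Collision at t=2: particles 1 and 2 swap velocities; positions: p0=-1 p1=6 p2=6 p3=18; velocities now: v0=-3 v1=0 v2=2 v3=0
Collision at t=8: particles 2 and 3 swap velocities; positions: p0=-19 p1=6 p2=18 p3=18; velocities now: v0=-3 v1=0 v2=0 v3=2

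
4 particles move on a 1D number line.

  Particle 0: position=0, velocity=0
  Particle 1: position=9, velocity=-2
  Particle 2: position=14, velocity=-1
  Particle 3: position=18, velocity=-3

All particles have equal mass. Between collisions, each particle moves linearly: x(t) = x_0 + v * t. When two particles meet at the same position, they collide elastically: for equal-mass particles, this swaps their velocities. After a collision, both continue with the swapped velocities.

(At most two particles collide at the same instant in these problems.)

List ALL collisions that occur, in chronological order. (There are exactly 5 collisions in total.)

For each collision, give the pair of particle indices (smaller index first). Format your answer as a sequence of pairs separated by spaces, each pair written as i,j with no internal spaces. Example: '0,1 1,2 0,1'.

Collision at t=2: particles 2 and 3 swap velocities; positions: p0=0 p1=5 p2=12 p3=12; velocities now: v0=0 v1=-2 v2=-3 v3=-1
Collision at t=9/2: particles 0 and 1 swap velocities; positions: p0=0 p1=0 p2=9/2 p3=19/2; velocities now: v0=-2 v1=0 v2=-3 v3=-1
Collision at t=6: particles 1 and 2 swap velocities; positions: p0=-3 p1=0 p2=0 p3=8; velocities now: v0=-2 v1=-3 v2=0 v3=-1
Collision at t=9: particles 0 and 1 swap velocities; positions: p0=-9 p1=-9 p2=0 p3=5; velocities now: v0=-3 v1=-2 v2=0 v3=-1
Collision at t=14: particles 2 and 3 swap velocities; positions: p0=-24 p1=-19 p2=0 p3=0; velocities now: v0=-3 v1=-2 v2=-1 v3=0

Answer: 2,3 0,1 1,2 0,1 2,3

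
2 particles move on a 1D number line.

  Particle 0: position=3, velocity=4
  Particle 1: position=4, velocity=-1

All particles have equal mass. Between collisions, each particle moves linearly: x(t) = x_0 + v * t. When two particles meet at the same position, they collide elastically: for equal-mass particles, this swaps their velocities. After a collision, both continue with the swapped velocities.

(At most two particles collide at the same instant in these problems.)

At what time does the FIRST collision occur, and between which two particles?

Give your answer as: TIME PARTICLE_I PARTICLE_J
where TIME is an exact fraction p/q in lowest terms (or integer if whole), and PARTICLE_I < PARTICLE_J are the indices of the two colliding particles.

Pair (0,1): pos 3,4 vel 4,-1 -> gap=1, closing at 5/unit, collide at t=1/5
Earliest collision: t=1/5 between 0 and 1

Answer: 1/5 0 1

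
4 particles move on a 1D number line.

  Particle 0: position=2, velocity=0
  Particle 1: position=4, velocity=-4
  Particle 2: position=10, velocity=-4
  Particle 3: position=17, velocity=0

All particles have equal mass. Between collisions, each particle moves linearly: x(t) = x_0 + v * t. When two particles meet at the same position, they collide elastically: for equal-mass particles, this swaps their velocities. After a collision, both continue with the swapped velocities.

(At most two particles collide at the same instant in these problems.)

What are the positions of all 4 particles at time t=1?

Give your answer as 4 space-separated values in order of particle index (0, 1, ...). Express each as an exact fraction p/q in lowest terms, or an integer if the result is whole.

Answer: 0 2 6 17

Derivation:
Collision at t=1/2: particles 0 and 1 swap velocities; positions: p0=2 p1=2 p2=8 p3=17; velocities now: v0=-4 v1=0 v2=-4 v3=0
Advance to t=1 (no further collisions before then); velocities: v0=-4 v1=0 v2=-4 v3=0; positions = 0 2 6 17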